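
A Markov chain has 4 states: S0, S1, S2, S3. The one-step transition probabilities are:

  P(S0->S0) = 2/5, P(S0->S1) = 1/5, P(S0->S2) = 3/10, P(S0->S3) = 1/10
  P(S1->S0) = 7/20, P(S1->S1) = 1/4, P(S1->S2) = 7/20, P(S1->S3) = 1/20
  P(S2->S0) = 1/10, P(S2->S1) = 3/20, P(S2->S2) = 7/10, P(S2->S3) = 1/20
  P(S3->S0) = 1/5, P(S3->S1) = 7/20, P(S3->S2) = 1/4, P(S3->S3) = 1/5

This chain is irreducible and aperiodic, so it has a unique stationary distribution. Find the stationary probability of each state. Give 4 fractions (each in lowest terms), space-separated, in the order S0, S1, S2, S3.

The stationary distribution satisfies pi = pi * P, i.e.:
  pi_S0 = 2/5*pi_S0 + 7/20*pi_S1 + 1/10*pi_S2 + 1/5*pi_S3
  pi_S1 = 1/5*pi_S0 + 1/4*pi_S1 + 3/20*pi_S2 + 7/20*pi_S3
  pi_S2 = 3/10*pi_S0 + 7/20*pi_S1 + 7/10*pi_S2 + 1/4*pi_S3
  pi_S3 = 1/10*pi_S0 + 1/20*pi_S1 + 1/20*pi_S2 + 1/5*pi_S3
with normalization: pi_S0 + pi_S1 + pi_S2 + pi_S3 = 1.

Using the first 3 balance equations plus normalization, the linear system A*pi = b is:
  [-3/5, 7/20, 1/10, 1/5] . pi = 0
  [1/5, -3/4, 3/20, 7/20] . pi = 0
  [3/10, 7/20, -3/10, 1/4] . pi = 0
  [1, 1, 1, 1] . pi = 1

Solving yields:
  pi_S0 = 923/4143
  pi_S1 = 808/4143
  pi_S2 = 2114/4143
  pi_S3 = 298/4143

Verification (pi * P):
  923/4143*2/5 + 808/4143*7/20 + 2114/4143*1/10 + 298/4143*1/5 = 923/4143 = pi_S0  (ok)
  923/4143*1/5 + 808/4143*1/4 + 2114/4143*3/20 + 298/4143*7/20 = 808/4143 = pi_S1  (ok)
  923/4143*3/10 + 808/4143*7/20 + 2114/4143*7/10 + 298/4143*1/4 = 2114/4143 = pi_S2  (ok)
  923/4143*1/10 + 808/4143*1/20 + 2114/4143*1/20 + 298/4143*1/5 = 298/4143 = pi_S3  (ok)

Answer: 923/4143 808/4143 2114/4143 298/4143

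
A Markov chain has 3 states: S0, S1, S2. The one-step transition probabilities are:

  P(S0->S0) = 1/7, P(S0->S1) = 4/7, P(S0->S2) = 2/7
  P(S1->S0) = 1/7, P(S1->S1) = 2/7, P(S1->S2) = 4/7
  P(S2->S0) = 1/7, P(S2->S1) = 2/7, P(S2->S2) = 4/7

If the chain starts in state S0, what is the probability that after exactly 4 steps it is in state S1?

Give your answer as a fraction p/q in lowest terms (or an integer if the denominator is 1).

Computing P^4 by repeated multiplication:
P^1 =
  S0: [1/7, 4/7, 2/7]
  S1: [1/7, 2/7, 4/7]
  S2: [1/7, 2/7, 4/7]
P^2 =
  S0: [1/7, 16/49, 26/49]
  S1: [1/7, 16/49, 26/49]
  S2: [1/7, 16/49, 26/49]
P^3 =
  S0: [1/7, 16/49, 26/49]
  S1: [1/7, 16/49, 26/49]
  S2: [1/7, 16/49, 26/49]
P^4 =
  S0: [1/7, 16/49, 26/49]
  S1: [1/7, 16/49, 26/49]
  S2: [1/7, 16/49, 26/49]

(P^4)[S0 -> S1] = 16/49

Answer: 16/49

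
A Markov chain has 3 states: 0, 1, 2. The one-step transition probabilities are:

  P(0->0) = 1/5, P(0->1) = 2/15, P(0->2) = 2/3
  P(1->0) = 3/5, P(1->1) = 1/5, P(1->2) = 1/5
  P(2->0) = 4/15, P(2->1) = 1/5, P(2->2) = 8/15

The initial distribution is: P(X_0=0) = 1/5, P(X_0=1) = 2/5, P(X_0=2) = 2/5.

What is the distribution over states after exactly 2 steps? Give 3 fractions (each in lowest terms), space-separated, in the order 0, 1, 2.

Answer: 341/1125 196/1125 196/375

Derivation:
Propagating the distribution step by step (d_{t+1} = d_t * P):
d_0 = (0=1/5, 1=2/5, 2=2/5)
  d_1[0] = 1/5*1/5 + 2/5*3/5 + 2/5*4/15 = 29/75
  d_1[1] = 1/5*2/15 + 2/5*1/5 + 2/5*1/5 = 14/75
  d_1[2] = 1/5*2/3 + 2/5*1/5 + 2/5*8/15 = 32/75
d_1 = (0=29/75, 1=14/75, 2=32/75)
  d_2[0] = 29/75*1/5 + 14/75*3/5 + 32/75*4/15 = 341/1125
  d_2[1] = 29/75*2/15 + 14/75*1/5 + 32/75*1/5 = 196/1125
  d_2[2] = 29/75*2/3 + 14/75*1/5 + 32/75*8/15 = 196/375
d_2 = (0=341/1125, 1=196/1125, 2=196/375)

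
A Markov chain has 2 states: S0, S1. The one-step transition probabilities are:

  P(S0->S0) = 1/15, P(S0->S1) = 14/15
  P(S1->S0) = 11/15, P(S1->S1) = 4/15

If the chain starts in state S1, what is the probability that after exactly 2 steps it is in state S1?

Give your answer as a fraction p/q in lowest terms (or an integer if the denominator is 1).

Answer: 34/45

Derivation:
Computing P^2 by repeated multiplication:
P^1 =
  S0: [1/15, 14/15]
  S1: [11/15, 4/15]
P^2 =
  S0: [31/45, 14/45]
  S1: [11/45, 34/45]

(P^2)[S1 -> S1] = 34/45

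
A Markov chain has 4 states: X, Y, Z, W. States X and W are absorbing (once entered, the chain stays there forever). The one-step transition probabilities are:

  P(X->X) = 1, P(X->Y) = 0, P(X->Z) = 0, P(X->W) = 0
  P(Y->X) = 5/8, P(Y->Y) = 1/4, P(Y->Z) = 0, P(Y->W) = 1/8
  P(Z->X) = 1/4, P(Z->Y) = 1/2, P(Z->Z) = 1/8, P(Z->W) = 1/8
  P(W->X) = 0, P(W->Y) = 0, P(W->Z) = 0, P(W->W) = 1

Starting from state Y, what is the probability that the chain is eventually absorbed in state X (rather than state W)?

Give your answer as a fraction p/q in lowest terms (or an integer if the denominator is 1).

Answer: 5/6

Derivation:
Let a_i = P(absorbed in X | start in state i).
Boundary conditions: a_X = 1, a_W = 0.
For each transient state i, a_i = sum_j P(i->j) * a_j:
  a_Y = 5/8*a_X + 1/4*a_Y + 0*a_Z + 1/8*a_W
  a_Z = 1/4*a_X + 1/2*a_Y + 1/8*a_Z + 1/8*a_W

Substituting a_X = 1 and a_W = 0, rearrange to (I - Q) a = r where r[i] = P(i -> X):
  [3/4, 0] . (a_Y, a_Z) = 5/8
  [-1/2, 7/8] . (a_Y, a_Z) = 1/4

Solving yields:
  a_Y = 5/6
  a_Z = 16/21

Starting state is Y, so the absorption probability is a_Y = 5/6.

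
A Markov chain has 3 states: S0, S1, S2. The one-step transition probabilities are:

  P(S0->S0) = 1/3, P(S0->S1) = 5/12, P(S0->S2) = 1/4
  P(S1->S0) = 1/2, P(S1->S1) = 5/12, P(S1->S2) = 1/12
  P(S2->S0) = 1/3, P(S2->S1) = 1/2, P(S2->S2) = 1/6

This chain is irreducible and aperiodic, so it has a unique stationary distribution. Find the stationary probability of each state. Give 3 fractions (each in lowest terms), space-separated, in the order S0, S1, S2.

The stationary distribution satisfies pi = pi * P, i.e.:
  pi_S0 = 1/3*pi_S0 + 1/2*pi_S1 + 1/3*pi_S2
  pi_S1 = 5/12*pi_S0 + 5/12*pi_S1 + 1/2*pi_S2
  pi_S2 = 1/4*pi_S0 + 1/12*pi_S1 + 1/6*pi_S2
with normalization: pi_S0 + pi_S1 + pi_S2 = 1.

Using the first 2 balance equations plus normalization, the linear system A*pi = b is:
  [-2/3, 1/2, 1/3] . pi = 0
  [5/12, -7/12, 1/2] . pi = 0
  [1, 1, 1] . pi = 1

Solving yields:
  pi_S0 = 32/79
  pi_S1 = 34/79
  pi_S2 = 13/79

Verification (pi * P):
  32/79*1/3 + 34/79*1/2 + 13/79*1/3 = 32/79 = pi_S0  (ok)
  32/79*5/12 + 34/79*5/12 + 13/79*1/2 = 34/79 = pi_S1  (ok)
  32/79*1/4 + 34/79*1/12 + 13/79*1/6 = 13/79 = pi_S2  (ok)

Answer: 32/79 34/79 13/79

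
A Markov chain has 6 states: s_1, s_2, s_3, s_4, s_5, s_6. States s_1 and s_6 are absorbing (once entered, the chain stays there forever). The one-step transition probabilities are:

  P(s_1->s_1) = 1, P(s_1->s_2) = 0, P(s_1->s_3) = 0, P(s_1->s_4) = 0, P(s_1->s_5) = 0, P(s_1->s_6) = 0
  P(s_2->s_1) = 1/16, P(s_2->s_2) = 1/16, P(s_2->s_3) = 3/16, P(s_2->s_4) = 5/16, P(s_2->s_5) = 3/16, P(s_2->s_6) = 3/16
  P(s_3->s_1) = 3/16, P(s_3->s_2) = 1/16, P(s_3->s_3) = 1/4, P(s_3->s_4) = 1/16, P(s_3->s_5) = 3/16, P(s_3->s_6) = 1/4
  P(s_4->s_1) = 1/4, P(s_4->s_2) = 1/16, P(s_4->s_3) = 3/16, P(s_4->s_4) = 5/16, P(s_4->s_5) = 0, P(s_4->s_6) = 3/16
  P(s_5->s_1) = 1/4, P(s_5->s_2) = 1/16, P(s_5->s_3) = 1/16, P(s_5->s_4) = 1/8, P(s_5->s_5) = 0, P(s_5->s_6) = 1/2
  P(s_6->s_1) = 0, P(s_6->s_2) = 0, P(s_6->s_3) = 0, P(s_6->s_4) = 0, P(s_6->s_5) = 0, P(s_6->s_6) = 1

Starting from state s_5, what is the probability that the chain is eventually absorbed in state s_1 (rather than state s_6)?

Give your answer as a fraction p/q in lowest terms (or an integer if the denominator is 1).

Answer: 533/1461

Derivation:
Let a_i = P(absorbed in s_1 | start in state i).
Boundary conditions: a_s_1 = 1, a_s_6 = 0.
For each transient state i, a_i = sum_j P(i->j) * a_j:
  a_s_2 = 1/16*a_s_1 + 1/16*a_s_2 + 3/16*a_s_3 + 5/16*a_s_4 + 3/16*a_s_5 + 3/16*a_s_6
  a_s_3 = 3/16*a_s_1 + 1/16*a_s_2 + 1/4*a_s_3 + 1/16*a_s_4 + 3/16*a_s_5 + 1/4*a_s_6
  a_s_4 = 1/4*a_s_1 + 1/16*a_s_2 + 3/16*a_s_3 + 5/16*a_s_4 + 0*a_s_5 + 3/16*a_s_6
  a_s_5 = 1/4*a_s_1 + 1/16*a_s_2 + 1/16*a_s_3 + 1/8*a_s_4 + 0*a_s_5 + 1/2*a_s_6

Substituting a_s_1 = 1 and a_s_6 = 0, rearrange to (I - Q) a = r where r[i] = P(i -> s_1):
  [15/16, -3/16, -5/16, -3/16] . (a_s_2, a_s_3, a_s_4, a_s_5) = 1/16
  [-1/16, 3/4, -1/16, -3/16] . (a_s_2, a_s_3, a_s_4, a_s_5) = 3/16
  [-1/16, -3/16, 11/16, 0] . (a_s_2, a_s_3, a_s_4, a_s_5) = 1/4
  [-1/16, -1/16, -1/8, 1] . (a_s_2, a_s_3, a_s_4, a_s_5) = 1/4

Solving yields:
  a_s_2 = 3646/9253
  a_s_3 = 11570/27759
  a_s_4 = 4748/9253
  a_s_5 = 533/1461

Starting state is s_5, so the absorption probability is a_s_5 = 533/1461.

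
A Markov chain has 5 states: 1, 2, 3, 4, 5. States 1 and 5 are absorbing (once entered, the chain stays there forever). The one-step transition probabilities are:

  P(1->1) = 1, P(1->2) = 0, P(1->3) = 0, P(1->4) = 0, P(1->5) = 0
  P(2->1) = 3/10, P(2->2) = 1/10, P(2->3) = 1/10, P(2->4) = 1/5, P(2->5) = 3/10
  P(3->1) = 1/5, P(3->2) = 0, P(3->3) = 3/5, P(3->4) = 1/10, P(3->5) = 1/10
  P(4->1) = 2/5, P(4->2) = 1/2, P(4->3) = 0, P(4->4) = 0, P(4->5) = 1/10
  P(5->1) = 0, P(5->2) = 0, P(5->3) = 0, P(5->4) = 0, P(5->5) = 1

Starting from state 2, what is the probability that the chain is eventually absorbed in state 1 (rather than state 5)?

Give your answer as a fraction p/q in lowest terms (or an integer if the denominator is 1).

Let a_i = P(absorbed in 1 | start in state i).
Boundary conditions: a_1 = 1, a_5 = 0.
For each transient state i, a_i = sum_j P(i->j) * a_j:
  a_2 = 3/10*a_1 + 1/10*a_2 + 1/10*a_3 + 1/5*a_4 + 3/10*a_5
  a_3 = 1/5*a_1 + 0*a_2 + 3/5*a_3 + 1/10*a_4 + 1/10*a_5
  a_4 = 2/5*a_1 + 1/2*a_2 + 0*a_3 + 0*a_4 + 1/10*a_5

Substituting a_1 = 1 and a_5 = 0, rearrange to (I - Q) a = r where r[i] = P(i -> 1):
  [9/10, -1/10, -1/5] . (a_2, a_3, a_4) = 3/10
  [0, 2/5, -1/10] . (a_2, a_3, a_4) = 1/5
  [-1/2, 0, 1] . (a_2, a_3, a_4) = 2/5

Solving yields:
  a_2 = 176/315
  a_3 = 211/315
  a_4 = 214/315

Starting state is 2, so the absorption probability is a_2 = 176/315.

Answer: 176/315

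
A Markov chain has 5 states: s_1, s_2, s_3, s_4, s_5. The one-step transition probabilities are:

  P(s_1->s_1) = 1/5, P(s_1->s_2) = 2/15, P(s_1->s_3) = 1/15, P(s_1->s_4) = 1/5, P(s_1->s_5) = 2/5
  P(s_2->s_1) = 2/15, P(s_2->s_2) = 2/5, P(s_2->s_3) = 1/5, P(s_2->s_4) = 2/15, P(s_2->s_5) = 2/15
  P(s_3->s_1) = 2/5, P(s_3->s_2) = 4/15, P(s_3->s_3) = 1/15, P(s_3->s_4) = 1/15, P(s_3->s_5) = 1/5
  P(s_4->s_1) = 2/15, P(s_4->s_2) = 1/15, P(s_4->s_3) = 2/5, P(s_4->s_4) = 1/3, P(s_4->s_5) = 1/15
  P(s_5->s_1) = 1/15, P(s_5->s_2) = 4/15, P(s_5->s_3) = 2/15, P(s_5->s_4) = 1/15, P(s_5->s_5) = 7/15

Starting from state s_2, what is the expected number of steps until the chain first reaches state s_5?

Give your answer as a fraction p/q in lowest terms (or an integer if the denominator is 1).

Answer: 22365/4169

Derivation:
Let h_i = expected steps to first reach s_5 from state i.
Boundary: h_s_5 = 0.
First-step equations for the other states:
  h_s_1 = 1 + 1/5*h_s_1 + 2/15*h_s_2 + 1/15*h_s_3 + 1/5*h_s_4 + 2/5*h_s_5
  h_s_2 = 1 + 2/15*h_s_1 + 2/5*h_s_2 + 1/5*h_s_3 + 2/15*h_s_4 + 2/15*h_s_5
  h_s_3 = 1 + 2/5*h_s_1 + 4/15*h_s_2 + 1/15*h_s_3 + 1/15*h_s_4 + 1/5*h_s_5
  h_s_4 = 1 + 2/15*h_s_1 + 1/15*h_s_2 + 2/5*h_s_3 + 1/3*h_s_4 + 1/15*h_s_5

Substituting h_s_5 = 0 and rearranging gives the linear system (I - Q) h = 1:
  [4/5, -2/15, -1/15, -1/5] . (h_s_1, h_s_2, h_s_3, h_s_4) = 1
  [-2/15, 3/5, -1/5, -2/15] . (h_s_1, h_s_2, h_s_3, h_s_4) = 1
  [-2/5, -4/15, 14/15, -1/15] . (h_s_1, h_s_2, h_s_3, h_s_4) = 1
  [-2/15, -1/15, -2/5, 2/3] . (h_s_1, h_s_2, h_s_3, h_s_4) = 1

Solving yields:
  h_s_1 = 16455/4169
  h_s_2 = 22365/4169
  h_s_3 = 19590/4169
  h_s_4 = 23535/4169

Starting state is s_2, so the expected hitting time is h_s_2 = 22365/4169.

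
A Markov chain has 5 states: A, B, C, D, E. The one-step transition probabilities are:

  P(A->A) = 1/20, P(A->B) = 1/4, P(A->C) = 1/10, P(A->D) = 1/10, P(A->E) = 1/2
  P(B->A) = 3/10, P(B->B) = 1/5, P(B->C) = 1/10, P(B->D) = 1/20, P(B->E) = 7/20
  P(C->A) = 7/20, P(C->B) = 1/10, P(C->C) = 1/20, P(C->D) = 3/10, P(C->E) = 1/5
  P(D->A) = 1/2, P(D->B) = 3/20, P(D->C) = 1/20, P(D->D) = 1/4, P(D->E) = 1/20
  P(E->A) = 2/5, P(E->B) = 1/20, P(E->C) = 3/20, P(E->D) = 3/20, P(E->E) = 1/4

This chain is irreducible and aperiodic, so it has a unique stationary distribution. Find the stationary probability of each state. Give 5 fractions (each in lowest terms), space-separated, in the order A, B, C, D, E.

The stationary distribution satisfies pi = pi * P, i.e.:
  pi_A = 1/20*pi_A + 3/10*pi_B + 7/20*pi_C + 1/2*pi_D + 2/5*pi_E
  pi_B = 1/4*pi_A + 1/5*pi_B + 1/10*pi_C + 3/20*pi_D + 1/20*pi_E
  pi_C = 1/10*pi_A + 1/10*pi_B + 1/20*pi_C + 1/20*pi_D + 3/20*pi_E
  pi_D = 1/10*pi_A + 1/20*pi_B + 3/10*pi_C + 1/4*pi_D + 3/20*pi_E
  pi_E = 1/2*pi_A + 7/20*pi_B + 1/5*pi_C + 1/20*pi_D + 1/4*pi_E
with normalization: pi_A + pi_B + pi_C + pi_D + pi_E = 1.

Using the first 4 balance equations plus normalization, the linear system A*pi = b is:
  [-19/20, 3/10, 7/20, 1/2, 2/5] . pi = 0
  [1/4, -4/5, 1/10, 3/20, 1/20] . pi = 0
  [1/10, 1/10, -19/20, 1/20, 3/20] . pi = 0
  [1/10, 1/20, 3/10, -3/4, 3/20] . pi = 0
  [1, 1, 1, 1, 1] . pi = 1

Solving yields:
  pi_A = 2153/7362
  pi_B = 14489/95706
  pi_C = 9809/95706
  pi_D = 4807/31902
  pi_E = 1611/5317

Verification (pi * P):
  2153/7362*1/20 + 14489/95706*3/10 + 9809/95706*7/20 + 4807/31902*1/2 + 1611/5317*2/5 = 2153/7362 = pi_A  (ok)
  2153/7362*1/4 + 14489/95706*1/5 + 9809/95706*1/10 + 4807/31902*3/20 + 1611/5317*1/20 = 14489/95706 = pi_B  (ok)
  2153/7362*1/10 + 14489/95706*1/10 + 9809/95706*1/20 + 4807/31902*1/20 + 1611/5317*3/20 = 9809/95706 = pi_C  (ok)
  2153/7362*1/10 + 14489/95706*1/20 + 9809/95706*3/10 + 4807/31902*1/4 + 1611/5317*3/20 = 4807/31902 = pi_D  (ok)
  2153/7362*1/2 + 14489/95706*7/20 + 9809/95706*1/5 + 4807/31902*1/20 + 1611/5317*1/4 = 1611/5317 = pi_E  (ok)

Answer: 2153/7362 14489/95706 9809/95706 4807/31902 1611/5317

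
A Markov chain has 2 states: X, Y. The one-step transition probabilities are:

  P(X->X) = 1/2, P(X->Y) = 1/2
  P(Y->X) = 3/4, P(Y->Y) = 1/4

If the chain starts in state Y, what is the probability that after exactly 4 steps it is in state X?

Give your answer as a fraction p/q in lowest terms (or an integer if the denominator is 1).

Answer: 153/256

Derivation:
Computing P^4 by repeated multiplication:
P^1 =
  X: [1/2, 1/2]
  Y: [3/4, 1/4]
P^2 =
  X: [5/8, 3/8]
  Y: [9/16, 7/16]
P^3 =
  X: [19/32, 13/32]
  Y: [39/64, 25/64]
P^4 =
  X: [77/128, 51/128]
  Y: [153/256, 103/256]

(P^4)[Y -> X] = 153/256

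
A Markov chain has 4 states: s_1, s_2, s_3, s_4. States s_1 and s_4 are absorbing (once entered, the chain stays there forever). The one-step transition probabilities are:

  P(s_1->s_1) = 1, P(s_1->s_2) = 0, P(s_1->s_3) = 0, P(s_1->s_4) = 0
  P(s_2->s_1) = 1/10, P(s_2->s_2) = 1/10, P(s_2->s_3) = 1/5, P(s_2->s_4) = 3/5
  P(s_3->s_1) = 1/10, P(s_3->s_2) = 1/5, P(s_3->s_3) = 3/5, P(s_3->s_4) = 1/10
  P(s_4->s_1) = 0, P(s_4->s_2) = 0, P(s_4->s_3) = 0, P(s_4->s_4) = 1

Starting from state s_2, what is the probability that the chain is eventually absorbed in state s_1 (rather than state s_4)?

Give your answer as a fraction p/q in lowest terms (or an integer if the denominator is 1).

Answer: 3/16

Derivation:
Let a_i = P(absorbed in s_1 | start in state i).
Boundary conditions: a_s_1 = 1, a_s_4 = 0.
For each transient state i, a_i = sum_j P(i->j) * a_j:
  a_s_2 = 1/10*a_s_1 + 1/10*a_s_2 + 1/5*a_s_3 + 3/5*a_s_4
  a_s_3 = 1/10*a_s_1 + 1/5*a_s_2 + 3/5*a_s_3 + 1/10*a_s_4

Substituting a_s_1 = 1 and a_s_4 = 0, rearrange to (I - Q) a = r where r[i] = P(i -> s_1):
  [9/10, -1/5] . (a_s_2, a_s_3) = 1/10
  [-1/5, 2/5] . (a_s_2, a_s_3) = 1/10

Solving yields:
  a_s_2 = 3/16
  a_s_3 = 11/32

Starting state is s_2, so the absorption probability is a_s_2 = 3/16.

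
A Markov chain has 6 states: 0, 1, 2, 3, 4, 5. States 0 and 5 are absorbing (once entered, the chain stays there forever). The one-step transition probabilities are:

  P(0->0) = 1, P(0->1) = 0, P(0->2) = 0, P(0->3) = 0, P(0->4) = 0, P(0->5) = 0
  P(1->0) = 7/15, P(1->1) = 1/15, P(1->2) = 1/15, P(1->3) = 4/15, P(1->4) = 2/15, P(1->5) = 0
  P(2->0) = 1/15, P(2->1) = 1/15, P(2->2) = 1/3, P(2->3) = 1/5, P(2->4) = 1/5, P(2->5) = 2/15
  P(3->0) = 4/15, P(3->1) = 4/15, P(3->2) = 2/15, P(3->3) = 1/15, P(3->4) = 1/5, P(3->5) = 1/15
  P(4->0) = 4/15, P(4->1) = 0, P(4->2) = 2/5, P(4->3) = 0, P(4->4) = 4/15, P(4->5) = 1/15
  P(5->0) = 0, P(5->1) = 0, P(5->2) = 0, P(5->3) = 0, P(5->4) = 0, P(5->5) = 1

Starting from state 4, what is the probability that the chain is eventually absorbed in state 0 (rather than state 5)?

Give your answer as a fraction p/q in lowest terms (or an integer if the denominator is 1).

Let a_i = P(absorbed in 0 | start in state i).
Boundary conditions: a_0 = 1, a_5 = 0.
For each transient state i, a_i = sum_j P(i->j) * a_j:
  a_1 = 7/15*a_0 + 1/15*a_1 + 1/15*a_2 + 4/15*a_3 + 2/15*a_4 + 0*a_5
  a_2 = 1/15*a_0 + 1/15*a_1 + 1/3*a_2 + 1/5*a_3 + 1/5*a_4 + 2/15*a_5
  a_3 = 4/15*a_0 + 4/15*a_1 + 2/15*a_2 + 1/15*a_3 + 1/5*a_4 + 1/15*a_5
  a_4 = 4/15*a_0 + 0*a_1 + 2/5*a_2 + 0*a_3 + 4/15*a_4 + 1/15*a_5

Substituting a_0 = 1 and a_5 = 0, rearrange to (I - Q) a = r where r[i] = P(i -> 0):
  [14/15, -1/15, -4/15, -2/15] . (a_1, a_2, a_3, a_4) = 7/15
  [-1/15, 2/3, -1/5, -1/5] . (a_1, a_2, a_3, a_4) = 1/15
  [-4/15, -2/15, 14/15, -1/5] . (a_1, a_2, a_3, a_4) = 4/15
  [0, -2/5, 0, 11/15] . (a_1, a_2, a_3, a_4) = 4/15

Solving yields:
  a_1 = 6129/7061
  a_2 = 4463/7061
  a_3 = 5478/7061
  a_4 = 5002/7061

Starting state is 4, so the absorption probability is a_4 = 5002/7061.

Answer: 5002/7061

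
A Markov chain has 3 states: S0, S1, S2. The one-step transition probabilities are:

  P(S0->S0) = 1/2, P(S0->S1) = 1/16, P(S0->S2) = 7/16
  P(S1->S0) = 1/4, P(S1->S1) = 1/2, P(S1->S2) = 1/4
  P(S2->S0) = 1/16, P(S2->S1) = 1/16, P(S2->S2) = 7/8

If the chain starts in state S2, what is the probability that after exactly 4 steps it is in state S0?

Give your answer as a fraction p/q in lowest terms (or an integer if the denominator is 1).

Answer: 139/1024

Derivation:
Computing P^4 by repeated multiplication:
P^1 =
  S0: [1/2, 1/16, 7/16]
  S1: [1/4, 1/2, 1/4]
  S2: [1/16, 1/16, 7/8]
P^2 =
  S0: [75/256, 23/256, 79/128]
  S1: [17/64, 9/32, 29/64]
  S2: [13/128, 23/256, 207/256]
P^3 =
  S0: [425/2048, 417/4096, 2829/4096]
  S1: [237/1024, 95/512, 597/1024]
  S2: [507/4096, 417/4096, 793/1024]
P^4 =
  S0: [11297/65536, 7015/65536, 5903/8192]
  S1: [3253/16384, 1177/8192, 10777/16384]
  S2: [139/1024, 7015/65536, 49625/65536]

(P^4)[S2 -> S0] = 139/1024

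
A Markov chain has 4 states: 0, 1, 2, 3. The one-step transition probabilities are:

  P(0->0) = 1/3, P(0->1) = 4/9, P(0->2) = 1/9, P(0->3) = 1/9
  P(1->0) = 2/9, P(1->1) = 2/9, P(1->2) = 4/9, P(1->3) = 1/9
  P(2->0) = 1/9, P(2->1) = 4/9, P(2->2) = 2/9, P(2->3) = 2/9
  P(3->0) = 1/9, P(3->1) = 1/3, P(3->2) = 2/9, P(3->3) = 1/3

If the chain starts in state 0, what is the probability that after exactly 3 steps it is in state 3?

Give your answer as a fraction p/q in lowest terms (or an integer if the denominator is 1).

Answer: 128/729

Derivation:
Computing P^3 by repeated multiplication:
P^1 =
  0: [1/3, 4/9, 1/9, 1/9]
  1: [2/9, 2/9, 4/9, 1/9]
  2: [1/9, 4/9, 2/9, 2/9]
  3: [1/9, 1/3, 2/9, 1/3]
P^2 =
  0: [19/81, 1/3, 23/81, 4/27]
  1: [5/27, 31/81, 20/81, 5/27]
  2: [5/27, 26/81, 25/81, 5/27]
  3: [14/81, 1/3, 23/81, 17/81]
P^3 =
  0: [146/729, 86/243, 197/729, 128/729]
  1: [142/729, 247/729, 209/729, 131/729]
  2: [137/729, 257/729, 199/729, 136/729]
  3: [136/729, 253/729, 202/729, 46/243]

(P^3)[0 -> 3] = 128/729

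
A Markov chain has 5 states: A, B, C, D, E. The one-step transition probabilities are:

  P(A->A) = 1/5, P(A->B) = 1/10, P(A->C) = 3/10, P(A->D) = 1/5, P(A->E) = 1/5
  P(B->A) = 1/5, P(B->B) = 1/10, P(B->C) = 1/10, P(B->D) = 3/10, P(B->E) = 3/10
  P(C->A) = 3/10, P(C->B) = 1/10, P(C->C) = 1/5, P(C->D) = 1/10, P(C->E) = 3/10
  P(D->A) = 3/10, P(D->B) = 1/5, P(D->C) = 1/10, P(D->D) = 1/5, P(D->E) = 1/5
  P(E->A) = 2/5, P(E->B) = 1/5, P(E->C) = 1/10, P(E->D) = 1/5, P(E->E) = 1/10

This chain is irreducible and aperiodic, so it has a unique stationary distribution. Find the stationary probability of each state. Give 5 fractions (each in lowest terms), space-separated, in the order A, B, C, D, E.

The stationary distribution satisfies pi = pi * P, i.e.:
  pi_A = 1/5*pi_A + 1/5*pi_B + 3/10*pi_C + 3/10*pi_D + 2/5*pi_E
  pi_B = 1/10*pi_A + 1/10*pi_B + 1/10*pi_C + 1/5*pi_D + 1/5*pi_E
  pi_C = 3/10*pi_A + 1/10*pi_B + 1/5*pi_C + 1/10*pi_D + 1/10*pi_E
  pi_D = 1/5*pi_A + 3/10*pi_B + 1/10*pi_C + 1/5*pi_D + 1/5*pi_E
  pi_E = 1/5*pi_A + 3/10*pi_B + 3/10*pi_C + 1/5*pi_D + 1/10*pi_E
with normalization: pi_A + pi_B + pi_C + pi_D + pi_E = 1.

Using the first 4 balance equations plus normalization, the linear system A*pi = b is:
  [-4/5, 1/5, 3/10, 3/10, 2/5] . pi = 0
  [1/10, -9/10, 1/10, 1/5, 1/5] . pi = 0
  [3/10, 1/10, -4/5, 1/10, 1/10] . pi = 0
  [1/5, 3/10, 1/10, -4/5, 1/5] . pi = 0
  [1, 1, 1, 1, 1] . pi = 1

Solving yields:
  pi_A = 1102/3949
  pi_B = 1667/11847
  pi_C = 2051/11847
  pi_D = 777/3949
  pi_E = 2492/11847

Verification (pi * P):
  1102/3949*1/5 + 1667/11847*1/5 + 2051/11847*3/10 + 777/3949*3/10 + 2492/11847*2/5 = 1102/3949 = pi_A  (ok)
  1102/3949*1/10 + 1667/11847*1/10 + 2051/11847*1/10 + 777/3949*1/5 + 2492/11847*1/5 = 1667/11847 = pi_B  (ok)
  1102/3949*3/10 + 1667/11847*1/10 + 2051/11847*1/5 + 777/3949*1/10 + 2492/11847*1/10 = 2051/11847 = pi_C  (ok)
  1102/3949*1/5 + 1667/11847*3/10 + 2051/11847*1/10 + 777/3949*1/5 + 2492/11847*1/5 = 777/3949 = pi_D  (ok)
  1102/3949*1/5 + 1667/11847*3/10 + 2051/11847*3/10 + 777/3949*1/5 + 2492/11847*1/10 = 2492/11847 = pi_E  (ok)

Answer: 1102/3949 1667/11847 2051/11847 777/3949 2492/11847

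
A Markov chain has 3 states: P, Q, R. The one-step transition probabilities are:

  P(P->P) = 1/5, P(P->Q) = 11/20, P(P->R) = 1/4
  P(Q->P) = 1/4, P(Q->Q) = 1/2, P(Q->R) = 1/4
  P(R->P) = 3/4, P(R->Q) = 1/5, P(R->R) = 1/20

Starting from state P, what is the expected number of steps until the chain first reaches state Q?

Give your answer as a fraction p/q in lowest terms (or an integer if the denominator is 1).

Let h_i = expected steps to first reach Q from state i.
Boundary: h_Q = 0.
First-step equations for the other states:
  h_P = 1 + 1/5*h_P + 11/20*h_Q + 1/4*h_R
  h_R = 1 + 3/4*h_P + 1/5*h_Q + 1/20*h_R

Substituting h_Q = 0 and rearranging gives the linear system (I - Q) h = 1:
  [4/5, -1/4] . (h_P, h_R) = 1
  [-3/4, 19/20] . (h_P, h_R) = 1

Solving yields:
  h_P = 480/229
  h_R = 620/229

Starting state is P, so the expected hitting time is h_P = 480/229.

Answer: 480/229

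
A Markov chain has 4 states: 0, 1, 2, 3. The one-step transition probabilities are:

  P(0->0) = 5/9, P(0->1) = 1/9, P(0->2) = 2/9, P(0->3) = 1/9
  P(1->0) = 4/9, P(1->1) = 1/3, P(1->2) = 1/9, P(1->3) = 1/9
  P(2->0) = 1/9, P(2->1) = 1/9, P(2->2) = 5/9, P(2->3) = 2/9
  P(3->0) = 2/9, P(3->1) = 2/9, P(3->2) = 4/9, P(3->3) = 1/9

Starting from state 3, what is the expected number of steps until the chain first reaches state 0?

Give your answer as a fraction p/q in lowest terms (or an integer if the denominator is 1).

Let h_i = expected steps to first reach 0 from state i.
Boundary: h_0 = 0.
First-step equations for the other states:
  h_1 = 1 + 4/9*h_0 + 1/3*h_1 + 1/9*h_2 + 1/9*h_3
  h_2 = 1 + 1/9*h_0 + 1/9*h_1 + 5/9*h_2 + 2/9*h_3
  h_3 = 1 + 2/9*h_0 + 2/9*h_1 + 4/9*h_2 + 1/9*h_3

Substituting h_0 = 0 and rearranging gives the linear system (I - Q) h = 1:
  [2/3, -1/9, -1/9] . (h_1, h_2, h_3) = 1
  [-1/9, 4/9, -2/9] . (h_1, h_2, h_3) = 1
  [-2/9, -4/9, 8/9] . (h_1, h_2, h_3) = 1

Solving yields:
  h_1 = 63/20
  h_2 = 213/40
  h_3 = 183/40

Starting state is 3, so the expected hitting time is h_3 = 183/40.

Answer: 183/40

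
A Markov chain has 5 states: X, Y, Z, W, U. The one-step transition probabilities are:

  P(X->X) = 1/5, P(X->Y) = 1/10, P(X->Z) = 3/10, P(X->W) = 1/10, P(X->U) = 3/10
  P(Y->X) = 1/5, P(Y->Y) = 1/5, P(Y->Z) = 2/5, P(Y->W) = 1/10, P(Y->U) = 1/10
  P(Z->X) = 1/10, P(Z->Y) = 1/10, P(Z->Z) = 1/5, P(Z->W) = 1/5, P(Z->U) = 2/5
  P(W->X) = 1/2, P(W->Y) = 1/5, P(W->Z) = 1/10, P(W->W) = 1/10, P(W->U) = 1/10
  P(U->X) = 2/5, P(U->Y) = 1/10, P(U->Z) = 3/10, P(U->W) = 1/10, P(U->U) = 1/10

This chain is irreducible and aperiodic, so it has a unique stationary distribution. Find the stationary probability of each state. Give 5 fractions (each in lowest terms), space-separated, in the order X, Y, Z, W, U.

The stationary distribution satisfies pi = pi * P, i.e.:
  pi_X = 1/5*pi_X + 1/5*pi_Y + 1/10*pi_Z + 1/2*pi_W + 2/5*pi_U
  pi_Y = 1/10*pi_X + 1/5*pi_Y + 1/10*pi_Z + 1/5*pi_W + 1/10*pi_U
  pi_Z = 3/10*pi_X + 2/5*pi_Y + 1/5*pi_Z + 1/10*pi_W + 3/10*pi_U
  pi_W = 1/10*pi_X + 1/10*pi_Y + 1/5*pi_Z + 1/10*pi_W + 1/10*pi_U
  pi_U = 3/10*pi_X + 1/10*pi_Y + 2/5*pi_Z + 1/10*pi_W + 1/10*pi_U
with normalization: pi_X + pi_Y + pi_Z + pi_W + pi_U = 1.

Using the first 4 balance equations plus normalization, the linear system A*pi = b is:
  [-4/5, 1/5, 1/10, 1/2, 2/5] . pi = 0
  [1/10, -4/5, 1/10, 1/5, 1/10] . pi = 0
  [3/10, 2/5, -4/5, 1/10, 3/10] . pi = 0
  [1/10, 1/10, 1/5, -9/10, 1/10] . pi = 0
  [1, 1, 1, 1, 1] . pi = 1

Solving yields:
  pi_X = 519/2014
  pi_Y = 126/1007
  pi_Z = 263/1007
  pi_W = 127/1007
  pi_U = 463/2014

Verification (pi * P):
  519/2014*1/5 + 126/1007*1/5 + 263/1007*1/10 + 127/1007*1/2 + 463/2014*2/5 = 519/2014 = pi_X  (ok)
  519/2014*1/10 + 126/1007*1/5 + 263/1007*1/10 + 127/1007*1/5 + 463/2014*1/10 = 126/1007 = pi_Y  (ok)
  519/2014*3/10 + 126/1007*2/5 + 263/1007*1/5 + 127/1007*1/10 + 463/2014*3/10 = 263/1007 = pi_Z  (ok)
  519/2014*1/10 + 126/1007*1/10 + 263/1007*1/5 + 127/1007*1/10 + 463/2014*1/10 = 127/1007 = pi_W  (ok)
  519/2014*3/10 + 126/1007*1/10 + 263/1007*2/5 + 127/1007*1/10 + 463/2014*1/10 = 463/2014 = pi_U  (ok)

Answer: 519/2014 126/1007 263/1007 127/1007 463/2014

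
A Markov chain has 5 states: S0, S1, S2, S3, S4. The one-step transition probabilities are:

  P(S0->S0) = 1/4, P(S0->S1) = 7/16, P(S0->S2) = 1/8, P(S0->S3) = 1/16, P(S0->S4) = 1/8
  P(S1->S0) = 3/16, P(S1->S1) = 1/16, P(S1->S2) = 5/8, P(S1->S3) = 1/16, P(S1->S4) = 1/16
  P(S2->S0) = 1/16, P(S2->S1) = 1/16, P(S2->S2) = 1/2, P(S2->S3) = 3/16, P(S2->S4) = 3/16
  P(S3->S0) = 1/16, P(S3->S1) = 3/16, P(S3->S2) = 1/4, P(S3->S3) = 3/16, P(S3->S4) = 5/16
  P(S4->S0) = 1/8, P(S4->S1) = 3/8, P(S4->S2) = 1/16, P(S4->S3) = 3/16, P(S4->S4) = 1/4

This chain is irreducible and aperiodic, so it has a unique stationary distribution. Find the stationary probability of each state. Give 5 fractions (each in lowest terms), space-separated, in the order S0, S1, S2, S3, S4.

The stationary distribution satisfies pi = pi * P, i.e.:
  pi_S0 = 1/4*pi_S0 + 3/16*pi_S1 + 1/16*pi_S2 + 1/16*pi_S3 + 1/8*pi_S4
  pi_S1 = 7/16*pi_S0 + 1/16*pi_S1 + 1/16*pi_S2 + 3/16*pi_S3 + 3/8*pi_S4
  pi_S2 = 1/8*pi_S0 + 5/8*pi_S1 + 1/2*pi_S2 + 1/4*pi_S3 + 1/16*pi_S4
  pi_S3 = 1/16*pi_S0 + 1/16*pi_S1 + 3/16*pi_S2 + 3/16*pi_S3 + 3/16*pi_S4
  pi_S4 = 1/8*pi_S0 + 1/16*pi_S1 + 3/16*pi_S2 + 5/16*pi_S3 + 1/4*pi_S4
with normalization: pi_S0 + pi_S1 + pi_S2 + pi_S3 + pi_S4 = 1.

Using the first 4 balance equations plus normalization, the linear system A*pi = b is:
  [-3/4, 3/16, 1/16, 1/16, 1/8] . pi = 0
  [7/16, -15/16, 1/16, 3/16, 3/8] . pi = 0
  [1/8, 5/8, -1/2, 1/4, 1/16] . pi = 0
  [1/16, 1/16, 3/16, -13/16, 3/16] . pi = 0
  [1, 1, 1, 1, 1] . pi = 1

Solving yields:
  pi_S0 = 509/4251
  pi_S1 = 4709/25506
  pi_S2 = 1017/2834
  pi_S3 = 1906/12753
  pi_S4 = 2389/12753

Verification (pi * P):
  509/4251*1/4 + 4709/25506*3/16 + 1017/2834*1/16 + 1906/12753*1/16 + 2389/12753*1/8 = 509/4251 = pi_S0  (ok)
  509/4251*7/16 + 4709/25506*1/16 + 1017/2834*1/16 + 1906/12753*3/16 + 2389/12753*3/8 = 4709/25506 = pi_S1  (ok)
  509/4251*1/8 + 4709/25506*5/8 + 1017/2834*1/2 + 1906/12753*1/4 + 2389/12753*1/16 = 1017/2834 = pi_S2  (ok)
  509/4251*1/16 + 4709/25506*1/16 + 1017/2834*3/16 + 1906/12753*3/16 + 2389/12753*3/16 = 1906/12753 = pi_S3  (ok)
  509/4251*1/8 + 4709/25506*1/16 + 1017/2834*3/16 + 1906/12753*5/16 + 2389/12753*1/4 = 2389/12753 = pi_S4  (ok)

Answer: 509/4251 4709/25506 1017/2834 1906/12753 2389/12753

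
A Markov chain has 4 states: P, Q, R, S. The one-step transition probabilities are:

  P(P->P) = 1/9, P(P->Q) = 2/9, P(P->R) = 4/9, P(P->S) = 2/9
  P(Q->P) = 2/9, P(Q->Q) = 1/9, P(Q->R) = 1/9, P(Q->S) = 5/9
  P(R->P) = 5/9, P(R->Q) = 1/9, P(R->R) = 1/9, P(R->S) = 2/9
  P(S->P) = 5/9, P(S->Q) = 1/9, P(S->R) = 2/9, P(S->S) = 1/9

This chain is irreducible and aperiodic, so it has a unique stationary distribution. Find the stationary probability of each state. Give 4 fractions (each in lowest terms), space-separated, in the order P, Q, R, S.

Answer: 7/20 3/20 51/200 49/200

Derivation:
The stationary distribution satisfies pi = pi * P, i.e.:
  pi_P = 1/9*pi_P + 2/9*pi_Q + 5/9*pi_R + 5/9*pi_S
  pi_Q = 2/9*pi_P + 1/9*pi_Q + 1/9*pi_R + 1/9*pi_S
  pi_R = 4/9*pi_P + 1/9*pi_Q + 1/9*pi_R + 2/9*pi_S
  pi_S = 2/9*pi_P + 5/9*pi_Q + 2/9*pi_R + 1/9*pi_S
with normalization: pi_P + pi_Q + pi_R + pi_S = 1.

Using the first 3 balance equations plus normalization, the linear system A*pi = b is:
  [-8/9, 2/9, 5/9, 5/9] . pi = 0
  [2/9, -8/9, 1/9, 1/9] . pi = 0
  [4/9, 1/9, -8/9, 2/9] . pi = 0
  [1, 1, 1, 1] . pi = 1

Solving yields:
  pi_P = 7/20
  pi_Q = 3/20
  pi_R = 51/200
  pi_S = 49/200

Verification (pi * P):
  7/20*1/9 + 3/20*2/9 + 51/200*5/9 + 49/200*5/9 = 7/20 = pi_P  (ok)
  7/20*2/9 + 3/20*1/9 + 51/200*1/9 + 49/200*1/9 = 3/20 = pi_Q  (ok)
  7/20*4/9 + 3/20*1/9 + 51/200*1/9 + 49/200*2/9 = 51/200 = pi_R  (ok)
  7/20*2/9 + 3/20*5/9 + 51/200*2/9 + 49/200*1/9 = 49/200 = pi_S  (ok)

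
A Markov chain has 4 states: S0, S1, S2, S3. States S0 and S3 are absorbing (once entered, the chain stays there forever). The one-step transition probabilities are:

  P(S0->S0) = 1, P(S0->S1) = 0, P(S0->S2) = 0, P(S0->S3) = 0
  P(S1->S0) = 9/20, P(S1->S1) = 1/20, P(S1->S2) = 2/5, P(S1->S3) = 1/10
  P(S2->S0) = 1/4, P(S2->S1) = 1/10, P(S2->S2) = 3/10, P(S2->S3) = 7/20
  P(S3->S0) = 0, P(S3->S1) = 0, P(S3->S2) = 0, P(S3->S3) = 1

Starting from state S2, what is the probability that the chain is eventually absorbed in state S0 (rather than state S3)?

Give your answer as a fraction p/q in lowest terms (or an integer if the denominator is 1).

Answer: 113/250

Derivation:
Let a_i = P(absorbed in S0 | start in state i).
Boundary conditions: a_S0 = 1, a_S3 = 0.
For each transient state i, a_i = sum_j P(i->j) * a_j:
  a_S1 = 9/20*a_S0 + 1/20*a_S1 + 2/5*a_S2 + 1/10*a_S3
  a_S2 = 1/4*a_S0 + 1/10*a_S1 + 3/10*a_S2 + 7/20*a_S3

Substituting a_S0 = 1 and a_S3 = 0, rearrange to (I - Q) a = r where r[i] = P(i -> S0):
  [19/20, -2/5] . (a_S1, a_S2) = 9/20
  [-1/10, 7/10] . (a_S1, a_S2) = 1/4

Solving yields:
  a_S1 = 83/125
  a_S2 = 113/250

Starting state is S2, so the absorption probability is a_S2 = 113/250.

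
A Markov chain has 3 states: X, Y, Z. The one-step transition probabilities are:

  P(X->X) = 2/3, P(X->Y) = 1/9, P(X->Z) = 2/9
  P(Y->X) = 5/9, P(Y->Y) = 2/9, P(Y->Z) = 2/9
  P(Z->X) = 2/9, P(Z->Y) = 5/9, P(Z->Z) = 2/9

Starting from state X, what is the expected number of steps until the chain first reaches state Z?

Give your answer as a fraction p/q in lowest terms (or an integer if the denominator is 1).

Let h_i = expected steps to first reach Z from state i.
Boundary: h_Z = 0.
First-step equations for the other states:
  h_X = 1 + 2/3*h_X + 1/9*h_Y + 2/9*h_Z
  h_Y = 1 + 5/9*h_X + 2/9*h_Y + 2/9*h_Z

Substituting h_Z = 0 and rearranging gives the linear system (I - Q) h = 1:
  [1/3, -1/9] . (h_X, h_Y) = 1
  [-5/9, 7/9] . (h_X, h_Y) = 1

Solving yields:
  h_X = 9/2
  h_Y = 9/2

Starting state is X, so the expected hitting time is h_X = 9/2.

Answer: 9/2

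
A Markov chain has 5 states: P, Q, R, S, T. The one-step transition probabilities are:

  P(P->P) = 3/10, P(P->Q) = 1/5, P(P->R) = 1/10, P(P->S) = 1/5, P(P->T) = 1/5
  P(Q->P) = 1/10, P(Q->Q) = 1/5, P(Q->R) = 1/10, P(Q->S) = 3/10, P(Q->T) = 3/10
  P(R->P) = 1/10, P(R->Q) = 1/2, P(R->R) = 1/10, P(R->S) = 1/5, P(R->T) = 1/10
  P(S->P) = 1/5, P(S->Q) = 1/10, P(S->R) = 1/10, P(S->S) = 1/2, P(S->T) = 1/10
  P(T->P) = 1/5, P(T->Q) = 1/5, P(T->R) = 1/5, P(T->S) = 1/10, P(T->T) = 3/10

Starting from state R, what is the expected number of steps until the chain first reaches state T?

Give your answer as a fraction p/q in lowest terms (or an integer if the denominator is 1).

Let h_i = expected steps to first reach T from state i.
Boundary: h_T = 0.
First-step equations for the other states:
  h_P = 1 + 3/10*h_P + 1/5*h_Q + 1/10*h_R + 1/5*h_S + 1/5*h_T
  h_Q = 1 + 1/10*h_P + 1/5*h_Q + 1/10*h_R + 3/10*h_S + 3/10*h_T
  h_R = 1 + 1/10*h_P + 1/2*h_Q + 1/10*h_R + 1/5*h_S + 1/10*h_T
  h_S = 1 + 1/5*h_P + 1/10*h_Q + 1/10*h_R + 1/2*h_S + 1/10*h_T

Substituting h_T = 0 and rearranging gives the linear system (I - Q) h = 1:
  [7/10, -1/5, -1/10, -1/5] . (h_P, h_Q, h_R, h_S) = 1
  [-1/10, 4/5, -1/10, -3/10] . (h_P, h_Q, h_R, h_S) = 1
  [-1/10, -1/2, 9/10, -1/5] . (h_P, h_Q, h_R, h_S) = 1
  [-1/5, -1/10, -1/10, 1/2] . (h_P, h_Q, h_R, h_S) = 1

Solving yields:
  h_P = 7100/1267
  h_Q = 6500/1267
  h_R = 1090/181
  h_S = 8200/1267

Starting state is R, so the expected hitting time is h_R = 1090/181.

Answer: 1090/181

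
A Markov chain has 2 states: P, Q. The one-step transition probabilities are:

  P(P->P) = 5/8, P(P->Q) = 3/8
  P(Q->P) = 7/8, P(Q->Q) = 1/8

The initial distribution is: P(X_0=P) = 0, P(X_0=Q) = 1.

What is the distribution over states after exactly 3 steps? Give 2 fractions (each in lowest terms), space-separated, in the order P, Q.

Answer: 91/128 37/128

Derivation:
Propagating the distribution step by step (d_{t+1} = d_t * P):
d_0 = (P=0, Q=1)
  d_1[P] = 0*5/8 + 1*7/8 = 7/8
  d_1[Q] = 0*3/8 + 1*1/8 = 1/8
d_1 = (P=7/8, Q=1/8)
  d_2[P] = 7/8*5/8 + 1/8*7/8 = 21/32
  d_2[Q] = 7/8*3/8 + 1/8*1/8 = 11/32
d_2 = (P=21/32, Q=11/32)
  d_3[P] = 21/32*5/8 + 11/32*7/8 = 91/128
  d_3[Q] = 21/32*3/8 + 11/32*1/8 = 37/128
d_3 = (P=91/128, Q=37/128)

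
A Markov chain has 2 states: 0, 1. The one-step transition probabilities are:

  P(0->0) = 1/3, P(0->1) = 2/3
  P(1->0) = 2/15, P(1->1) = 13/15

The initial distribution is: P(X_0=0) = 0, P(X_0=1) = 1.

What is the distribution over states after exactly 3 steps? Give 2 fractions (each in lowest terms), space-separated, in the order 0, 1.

Answer: 62/375 313/375

Derivation:
Propagating the distribution step by step (d_{t+1} = d_t * P):
d_0 = (0=0, 1=1)
  d_1[0] = 0*1/3 + 1*2/15 = 2/15
  d_1[1] = 0*2/3 + 1*13/15 = 13/15
d_1 = (0=2/15, 1=13/15)
  d_2[0] = 2/15*1/3 + 13/15*2/15 = 4/25
  d_2[1] = 2/15*2/3 + 13/15*13/15 = 21/25
d_2 = (0=4/25, 1=21/25)
  d_3[0] = 4/25*1/3 + 21/25*2/15 = 62/375
  d_3[1] = 4/25*2/3 + 21/25*13/15 = 313/375
d_3 = (0=62/375, 1=313/375)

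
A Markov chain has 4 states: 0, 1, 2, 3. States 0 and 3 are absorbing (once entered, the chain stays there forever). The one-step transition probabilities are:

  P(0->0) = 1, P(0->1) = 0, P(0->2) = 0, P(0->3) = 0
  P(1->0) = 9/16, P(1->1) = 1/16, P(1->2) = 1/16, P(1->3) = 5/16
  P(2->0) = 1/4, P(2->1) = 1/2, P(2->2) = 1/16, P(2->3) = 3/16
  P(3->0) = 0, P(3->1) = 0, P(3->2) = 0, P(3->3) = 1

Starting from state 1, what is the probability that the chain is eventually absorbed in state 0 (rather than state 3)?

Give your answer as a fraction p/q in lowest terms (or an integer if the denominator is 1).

Answer: 139/217

Derivation:
Let a_i = P(absorbed in 0 | start in state i).
Boundary conditions: a_0 = 1, a_3 = 0.
For each transient state i, a_i = sum_j P(i->j) * a_j:
  a_1 = 9/16*a_0 + 1/16*a_1 + 1/16*a_2 + 5/16*a_3
  a_2 = 1/4*a_0 + 1/2*a_1 + 1/16*a_2 + 3/16*a_3

Substituting a_0 = 1 and a_3 = 0, rearrange to (I - Q) a = r where r[i] = P(i -> 0):
  [15/16, -1/16] . (a_1, a_2) = 9/16
  [-1/2, 15/16] . (a_1, a_2) = 1/4

Solving yields:
  a_1 = 139/217
  a_2 = 132/217

Starting state is 1, so the absorption probability is a_1 = 139/217.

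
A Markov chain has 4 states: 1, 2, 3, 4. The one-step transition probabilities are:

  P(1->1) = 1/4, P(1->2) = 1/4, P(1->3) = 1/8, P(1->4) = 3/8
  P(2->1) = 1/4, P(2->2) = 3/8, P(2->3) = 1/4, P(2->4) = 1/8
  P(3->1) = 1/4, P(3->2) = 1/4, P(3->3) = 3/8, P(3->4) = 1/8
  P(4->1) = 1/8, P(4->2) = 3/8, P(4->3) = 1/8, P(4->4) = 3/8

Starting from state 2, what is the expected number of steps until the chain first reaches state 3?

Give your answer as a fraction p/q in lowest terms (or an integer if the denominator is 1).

Answer: 400/77

Derivation:
Let h_i = expected steps to first reach 3 from state i.
Boundary: h_3 = 0.
First-step equations for the other states:
  h_1 = 1 + 1/4*h_1 + 1/4*h_2 + 1/8*h_3 + 3/8*h_4
  h_2 = 1 + 1/4*h_1 + 3/8*h_2 + 1/4*h_3 + 1/8*h_4
  h_4 = 1 + 1/8*h_1 + 3/8*h_2 + 1/8*h_3 + 3/8*h_4

Substituting h_3 = 0 and rearranging gives the linear system (I - Q) h = 1:
  [3/4, -1/4, -3/8] . (h_1, h_2, h_4) = 1
  [-1/4, 5/8, -1/8] . (h_1, h_2, h_4) = 1
  [-1/8, -3/8, 5/8] . (h_1, h_2, h_4) = 1

Solving yields:
  h_1 = 464/77
  h_2 = 400/77
  h_4 = 456/77

Starting state is 2, so the expected hitting time is h_2 = 400/77.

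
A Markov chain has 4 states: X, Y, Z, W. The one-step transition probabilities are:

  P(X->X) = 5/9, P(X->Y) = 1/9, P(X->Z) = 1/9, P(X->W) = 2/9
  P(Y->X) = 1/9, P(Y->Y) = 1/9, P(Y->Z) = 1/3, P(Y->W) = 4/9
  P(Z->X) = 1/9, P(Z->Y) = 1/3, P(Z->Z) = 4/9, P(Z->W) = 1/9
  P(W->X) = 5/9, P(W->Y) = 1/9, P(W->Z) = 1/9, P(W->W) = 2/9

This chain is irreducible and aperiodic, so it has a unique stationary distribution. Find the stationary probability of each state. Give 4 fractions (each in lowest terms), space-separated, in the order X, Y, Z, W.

Answer: 29/75 4/25 11/50 7/30

Derivation:
The stationary distribution satisfies pi = pi * P, i.e.:
  pi_X = 5/9*pi_X + 1/9*pi_Y + 1/9*pi_Z + 5/9*pi_W
  pi_Y = 1/9*pi_X + 1/9*pi_Y + 1/3*pi_Z + 1/9*pi_W
  pi_Z = 1/9*pi_X + 1/3*pi_Y + 4/9*pi_Z + 1/9*pi_W
  pi_W = 2/9*pi_X + 4/9*pi_Y + 1/9*pi_Z + 2/9*pi_W
with normalization: pi_X + pi_Y + pi_Z + pi_W = 1.

Using the first 3 balance equations plus normalization, the linear system A*pi = b is:
  [-4/9, 1/9, 1/9, 5/9] . pi = 0
  [1/9, -8/9, 1/3, 1/9] . pi = 0
  [1/9, 1/3, -5/9, 1/9] . pi = 0
  [1, 1, 1, 1] . pi = 1

Solving yields:
  pi_X = 29/75
  pi_Y = 4/25
  pi_Z = 11/50
  pi_W = 7/30

Verification (pi * P):
  29/75*5/9 + 4/25*1/9 + 11/50*1/9 + 7/30*5/9 = 29/75 = pi_X  (ok)
  29/75*1/9 + 4/25*1/9 + 11/50*1/3 + 7/30*1/9 = 4/25 = pi_Y  (ok)
  29/75*1/9 + 4/25*1/3 + 11/50*4/9 + 7/30*1/9 = 11/50 = pi_Z  (ok)
  29/75*2/9 + 4/25*4/9 + 11/50*1/9 + 7/30*2/9 = 7/30 = pi_W  (ok)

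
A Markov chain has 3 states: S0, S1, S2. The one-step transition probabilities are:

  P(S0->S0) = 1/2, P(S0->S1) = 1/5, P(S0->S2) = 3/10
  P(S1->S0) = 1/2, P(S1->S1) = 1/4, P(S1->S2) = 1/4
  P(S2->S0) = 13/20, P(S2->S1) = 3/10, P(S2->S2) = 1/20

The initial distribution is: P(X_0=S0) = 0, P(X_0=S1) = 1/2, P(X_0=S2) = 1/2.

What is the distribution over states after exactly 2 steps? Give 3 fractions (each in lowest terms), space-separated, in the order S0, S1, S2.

Propagating the distribution step by step (d_{t+1} = d_t * P):
d_0 = (S0=0, S1=1/2, S2=1/2)
  d_1[S0] = 0*1/2 + 1/2*1/2 + 1/2*13/20 = 23/40
  d_1[S1] = 0*1/5 + 1/2*1/4 + 1/2*3/10 = 11/40
  d_1[S2] = 0*3/10 + 1/2*1/4 + 1/2*1/20 = 3/20
d_1 = (S0=23/40, S1=11/40, S2=3/20)
  d_2[S0] = 23/40*1/2 + 11/40*1/2 + 3/20*13/20 = 209/400
  d_2[S1] = 23/40*1/5 + 11/40*1/4 + 3/20*3/10 = 183/800
  d_2[S2] = 23/40*3/10 + 11/40*1/4 + 3/20*1/20 = 199/800
d_2 = (S0=209/400, S1=183/800, S2=199/800)

Answer: 209/400 183/800 199/800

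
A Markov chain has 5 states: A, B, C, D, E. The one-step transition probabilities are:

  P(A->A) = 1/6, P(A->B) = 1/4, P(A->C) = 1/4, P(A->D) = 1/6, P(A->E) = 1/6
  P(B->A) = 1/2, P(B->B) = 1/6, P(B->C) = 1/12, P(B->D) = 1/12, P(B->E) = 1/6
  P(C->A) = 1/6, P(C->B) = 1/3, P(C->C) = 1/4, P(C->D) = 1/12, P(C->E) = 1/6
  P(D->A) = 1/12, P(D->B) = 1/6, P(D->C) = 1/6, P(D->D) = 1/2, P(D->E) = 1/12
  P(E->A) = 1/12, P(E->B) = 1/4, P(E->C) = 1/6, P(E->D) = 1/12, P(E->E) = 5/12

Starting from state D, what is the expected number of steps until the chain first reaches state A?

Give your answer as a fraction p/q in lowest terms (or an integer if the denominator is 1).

Answer: 354/65

Derivation:
Let h_i = expected steps to first reach A from state i.
Boundary: h_A = 0.
First-step equations for the other states:
  h_B = 1 + 1/2*h_A + 1/6*h_B + 1/12*h_C + 1/12*h_D + 1/6*h_E
  h_C = 1 + 1/6*h_A + 1/3*h_B + 1/4*h_C + 1/12*h_D + 1/6*h_E
  h_D = 1 + 1/12*h_A + 1/6*h_B + 1/6*h_C + 1/2*h_D + 1/12*h_E
  h_E = 1 + 1/12*h_A + 1/4*h_B + 1/6*h_C + 1/12*h_D + 5/12*h_E

Substituting h_A = 0 and rearranging gives the linear system (I - Q) h = 1:
  [5/6, -1/12, -1/12, -1/6] . (h_B, h_C, h_D, h_E) = 1
  [-1/3, 3/4, -1/12, -1/6] . (h_B, h_C, h_D, h_E) = 1
  [-1/6, -1/6, 1/2, -1/12] . (h_B, h_C, h_D, h_E) = 1
  [-1/4, -1/6, -1/12, 7/12] . (h_B, h_C, h_D, h_E) = 1

Solving yields:
  h_B = 42/13
  h_C = 294/65
  h_D = 354/65
  h_E = 336/65

Starting state is D, so the expected hitting time is h_D = 354/65.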